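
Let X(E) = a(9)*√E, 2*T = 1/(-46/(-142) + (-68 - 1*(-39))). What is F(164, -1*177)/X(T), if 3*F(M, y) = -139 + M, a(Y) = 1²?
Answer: -50*I*√72278/213 ≈ -63.109*I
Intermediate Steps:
a(Y) = 1
F(M, y) = -139/3 + M/3 (F(M, y) = (-139 + M)/3 = -139/3 + M/3)
T = -71/4072 (T = 1/(2*(-46/(-142) + (-68 - 1*(-39)))) = 1/(2*(-46*(-1/142) + (-68 + 39))) = 1/(2*(23/71 - 29)) = 1/(2*(-2036/71)) = (½)*(-71/2036) = -71/4072 ≈ -0.017436)
X(E) = √E (X(E) = 1*√E = √E)
F(164, -1*177)/X(T) = (-139/3 + (⅓)*164)/(√(-71/4072)) = (-139/3 + 164/3)/((I*√72278/2036)) = 25*(-2*I*√72278/71)/3 = -50*I*√72278/213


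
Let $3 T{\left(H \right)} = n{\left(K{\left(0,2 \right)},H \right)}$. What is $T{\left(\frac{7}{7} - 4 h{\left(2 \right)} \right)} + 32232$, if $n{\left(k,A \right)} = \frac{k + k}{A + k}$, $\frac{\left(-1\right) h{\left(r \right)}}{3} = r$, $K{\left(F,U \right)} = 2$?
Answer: $\frac{2610796}{81} \approx 32232.0$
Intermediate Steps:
$h{\left(r \right)} = - 3 r$
$n{\left(k,A \right)} = \frac{2 k}{A + k}$
$T{\left(H \right)} = \frac{4}{3 \left(2 + H\right)}$ ($T{\left(H \right)} = \frac{2 \cdot 2 \frac{1}{H + 2}}{3} = \frac{2 \cdot 2 \frac{1}{2 + H}}{3} = \frac{4 \frac{1}{2 + H}}{3} = \frac{4}{3 \left(2 + H\right)}$)
$T{\left(\frac{7}{7} - 4 h{\left(2 \right)} \right)} + 32232 = \frac{4}{3 \left(2 - \left(-1 + 4 \left(-3\right) 2\right)\right)} + 32232 = \frac{4}{3 \left(2 + \left(7 \cdot \frac{1}{7} - -24\right)\right)} + 32232 = \frac{4}{3 \left(2 + \left(1 + 24\right)\right)} + 32232 = \frac{4}{3 \left(2 + 25\right)} + 32232 = \frac{4}{3 \cdot 27} + 32232 = \frac{4}{3} \cdot \frac{1}{27} + 32232 = \frac{4}{81} + 32232 = \frac{2610796}{81}$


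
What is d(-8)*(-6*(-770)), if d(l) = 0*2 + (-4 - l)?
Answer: 18480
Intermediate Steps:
d(l) = -4 - l (d(l) = 0 + (-4 - l) = -4 - l)
d(-8)*(-6*(-770)) = (-4 - 1*(-8))*(-6*(-770)) = (-4 + 8)*4620 = 4*4620 = 18480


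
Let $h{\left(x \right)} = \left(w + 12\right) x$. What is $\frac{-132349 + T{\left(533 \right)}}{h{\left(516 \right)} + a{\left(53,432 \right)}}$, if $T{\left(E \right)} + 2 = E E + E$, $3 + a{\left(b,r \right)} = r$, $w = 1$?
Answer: $\frac{16919}{793} \approx 21.335$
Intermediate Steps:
$a{\left(b,r \right)} = -3 + r$
$h{\left(x \right)} = 13 x$ ($h{\left(x \right)} = \left(1 + 12\right) x = 13 x$)
$T{\left(E \right)} = -2 + E + E^{2}$ ($T{\left(E \right)} = -2 + \left(E E + E\right) = -2 + \left(E^{2} + E\right) = -2 + \left(E + E^{2}\right) = -2 + E + E^{2}$)
$\frac{-132349 + T{\left(533 \right)}}{h{\left(516 \right)} + a{\left(53,432 \right)}} = \frac{-132349 + \left(-2 + 533 + 533^{2}\right)}{13 \cdot 516 + \left(-3 + 432\right)} = \frac{-132349 + \left(-2 + 533 + 284089\right)}{6708 + 429} = \frac{-132349 + 284620}{7137} = 152271 \cdot \frac{1}{7137} = \frac{16919}{793}$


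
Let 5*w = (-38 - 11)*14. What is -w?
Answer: 686/5 ≈ 137.20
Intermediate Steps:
w = -686/5 (w = ((-38 - 11)*14)/5 = (-49*14)/5 = (⅕)*(-686) = -686/5 ≈ -137.20)
-w = -1*(-686/5) = 686/5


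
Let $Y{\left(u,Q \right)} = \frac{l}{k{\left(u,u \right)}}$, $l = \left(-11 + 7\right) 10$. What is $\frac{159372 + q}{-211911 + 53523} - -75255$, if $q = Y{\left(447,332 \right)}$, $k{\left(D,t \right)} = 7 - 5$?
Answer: $\frac{2979832397}{39597} \approx 75254.0$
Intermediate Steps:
$k{\left(D,t \right)} = 2$
$l = -40$ ($l = \left(-4\right) 10 = -40$)
$Y{\left(u,Q \right)} = -20$ ($Y{\left(u,Q \right)} = - \frac{40}{2} = \left(-40\right) \frac{1}{2} = -20$)
$q = -20$
$\frac{159372 + q}{-211911 + 53523} - -75255 = \frac{159372 - 20}{-211911 + 53523} - -75255 = \frac{159352}{-158388} + 75255 = 159352 \left(- \frac{1}{158388}\right) + 75255 = - \frac{39838}{39597} + 75255 = \frac{2979832397}{39597}$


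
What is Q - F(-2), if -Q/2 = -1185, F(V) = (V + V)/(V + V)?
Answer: 2369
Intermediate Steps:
F(V) = 1 (F(V) = (2*V)/((2*V)) = (2*V)*(1/(2*V)) = 1)
Q = 2370 (Q = -2*(-1185) = 2370)
Q - F(-2) = 2370 - 1*1 = 2370 - 1 = 2369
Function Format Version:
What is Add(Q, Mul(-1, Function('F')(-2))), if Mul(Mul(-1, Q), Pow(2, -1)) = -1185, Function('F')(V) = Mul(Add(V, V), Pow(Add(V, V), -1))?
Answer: 2369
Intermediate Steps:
Function('F')(V) = 1 (Function('F')(V) = Mul(Mul(2, V), Pow(Mul(2, V), -1)) = Mul(Mul(2, V), Mul(Rational(1, 2), Pow(V, -1))) = 1)
Q = 2370 (Q = Mul(-2, -1185) = 2370)
Add(Q, Mul(-1, Function('F')(-2))) = Add(2370, Mul(-1, 1)) = Add(2370, -1) = 2369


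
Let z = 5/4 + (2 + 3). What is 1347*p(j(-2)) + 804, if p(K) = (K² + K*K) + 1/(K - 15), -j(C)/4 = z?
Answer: 67380813/40 ≈ 1.6845e+6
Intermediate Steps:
z = 25/4 (z = 5*(¼) + 5 = 5/4 + 5 = 25/4 ≈ 6.2500)
j(C) = -25 (j(C) = -4*25/4 = -25)
p(K) = 1/(-15 + K) + 2*K² (p(K) = (K² + K²) + 1/(-15 + K) = 2*K² + 1/(-15 + K) = 1/(-15 + K) + 2*K²)
1347*p(j(-2)) + 804 = 1347*((1 - 30*(-25)² + 2*(-25)³)/(-15 - 25)) + 804 = 1347*((1 - 30*625 + 2*(-15625))/(-40)) + 804 = 1347*(-(1 - 18750 - 31250)/40) + 804 = 1347*(-1/40*(-49999)) + 804 = 1347*(49999/40) + 804 = 67348653/40 + 804 = 67380813/40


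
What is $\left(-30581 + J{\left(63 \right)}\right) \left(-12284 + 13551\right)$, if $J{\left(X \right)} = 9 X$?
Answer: $-38027738$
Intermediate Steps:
$\left(-30581 + J{\left(63 \right)}\right) \left(-12284 + 13551\right) = \left(-30581 + 9 \cdot 63\right) \left(-12284 + 13551\right) = \left(-30581 + 567\right) 1267 = \left(-30014\right) 1267 = -38027738$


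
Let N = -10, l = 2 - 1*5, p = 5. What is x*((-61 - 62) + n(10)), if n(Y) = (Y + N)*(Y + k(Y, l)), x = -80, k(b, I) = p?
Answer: 9840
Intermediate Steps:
l = -3 (l = 2 - 5 = -3)
k(b, I) = 5
n(Y) = (-10 + Y)*(5 + Y) (n(Y) = (Y - 10)*(Y + 5) = (-10 + Y)*(5 + Y))
x*((-61 - 62) + n(10)) = -80*((-61 - 62) + (-50 + 10² - 5*10)) = -80*(-123 + (-50 + 100 - 50)) = -80*(-123 + 0) = -80*(-123) = 9840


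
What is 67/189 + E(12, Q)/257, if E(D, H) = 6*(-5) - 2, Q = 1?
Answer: 11171/48573 ≈ 0.22998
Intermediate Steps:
E(D, H) = -32 (E(D, H) = -30 - 2 = -32)
67/189 + E(12, Q)/257 = 67/189 - 32/257 = 11171/48573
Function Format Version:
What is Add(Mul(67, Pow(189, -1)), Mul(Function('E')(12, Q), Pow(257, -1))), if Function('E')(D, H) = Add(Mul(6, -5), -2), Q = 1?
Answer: Rational(11171, 48573) ≈ 0.22998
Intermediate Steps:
Function('E')(D, H) = -32 (Function('E')(D, H) = Add(-30, -2) = -32)
Add(Mul(67, Pow(189, -1)), Mul(Function('E')(12, Q), Pow(257, -1))) = Add(Mul(67, Pow(189, -1)), Mul(-32, Pow(257, -1))) = Add(Mul(67, Rational(1, 189)), Mul(-32, Rational(1, 257))) = Add(Rational(67, 189), Rational(-32, 257)) = Rational(11171, 48573)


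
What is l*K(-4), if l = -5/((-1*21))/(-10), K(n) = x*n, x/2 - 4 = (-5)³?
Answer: -484/21 ≈ -23.048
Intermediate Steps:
x = -242 (x = 8 + 2*(-5)³ = 8 + 2*(-125) = 8 - 250 = -242)
K(n) = -242*n
l = -1/42 (l = -5/(-21)*(-⅒) = -5*(-1/21)*(-⅒) = (5/21)*(-⅒) = -1/42 ≈ -0.023810)
l*K(-4) = -(-121)*(-4)/21 = -1/42*968 = -484/21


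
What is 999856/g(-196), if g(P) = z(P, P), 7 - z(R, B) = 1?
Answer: 499928/3 ≈ 1.6664e+5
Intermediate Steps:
z(R, B) = 6 (z(R, B) = 7 - 1*1 = 7 - 1 = 6)
g(P) = 6
999856/g(-196) = 999856/6 = 999856*(⅙) = 499928/3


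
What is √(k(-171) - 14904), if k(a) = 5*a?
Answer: 3*I*√1751 ≈ 125.53*I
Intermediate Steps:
√(k(-171) - 14904) = √(5*(-171) - 14904) = √(-855 - 14904) = √(-15759) = 3*I*√1751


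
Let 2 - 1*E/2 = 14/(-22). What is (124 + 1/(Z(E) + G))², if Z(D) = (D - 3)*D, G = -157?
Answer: 4733700949849/307897209 ≈ 15374.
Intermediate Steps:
E = 58/11 (E = 4 - 28/(-22) = 4 - 28*(-1)/22 = 4 - 2*(-7/11) = 4 + 14/11 = 58/11 ≈ 5.2727)
Z(D) = D*(-3 + D) (Z(D) = (-3 + D)*D = D*(-3 + D))
(124 + 1/(Z(E) + G))² = (124 + 1/(58*(-3 + 58/11)/11 - 157))² = (124 + 1/((58/11)*(25/11) - 157))² = (124 + 1/(1450/121 - 157))² = (124 + 1/(-17547/121))² = (124 - 121/17547)² = (2175707/17547)² = 4733700949849/307897209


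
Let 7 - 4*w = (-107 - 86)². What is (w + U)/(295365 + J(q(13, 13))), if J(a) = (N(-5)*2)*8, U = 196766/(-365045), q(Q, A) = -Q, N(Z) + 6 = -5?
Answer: -6797896477/215514537010 ≈ -0.031543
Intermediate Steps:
N(Z) = -11 (N(Z) = -6 - 5 = -11)
U = -196766/365045 (U = 196766*(-1/365045) = -196766/365045 ≈ -0.53902)
J(a) = -176 (J(a) = -11*2*8 = -22*8 = -176)
w = -18621/2 (w = 7/4 - (-107 - 86)²/4 = 7/4 - ¼*(-193)² = 7/4 - ¼*37249 = 7/4 - 37249/4 = -18621/2 ≈ -9310.5)
(w + U)/(295365 + J(q(13, 13))) = (-18621/2 - 196766/365045)/(295365 - 176) = -6797896477/730090/295189 = -6797896477/730090*1/295189 = -6797896477/215514537010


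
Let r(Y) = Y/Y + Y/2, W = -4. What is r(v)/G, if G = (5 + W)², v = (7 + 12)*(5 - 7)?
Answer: -18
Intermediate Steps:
v = -38 (v = 19*(-2) = -38)
r(Y) = 1 + Y/2 (r(Y) = 1 + Y*(½) = 1 + Y/2)
G = 1 (G = (5 - 4)² = 1² = 1)
r(v)/G = (1 + (½)*(-38))/1 = (1 - 19)*1 = -18*1 = -18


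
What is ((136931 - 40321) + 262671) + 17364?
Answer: 376645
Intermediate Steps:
((136931 - 40321) + 262671) + 17364 = (96610 + 262671) + 17364 = 359281 + 17364 = 376645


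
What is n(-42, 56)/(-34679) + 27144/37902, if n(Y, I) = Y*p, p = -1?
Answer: 156622482/219067243 ≈ 0.71495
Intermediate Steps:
n(Y, I) = -Y (n(Y, I) = Y*(-1) = -Y)
n(-42, 56)/(-34679) + 27144/37902 = -1*(-42)/(-34679) + 27144/37902 = 42*(-1/34679) + 27144*(1/37902) = -42/34679 + 4524/6317 = 156622482/219067243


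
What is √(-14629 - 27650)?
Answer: I*√42279 ≈ 205.62*I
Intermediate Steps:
√(-14629 - 27650) = √(-42279) = I*√42279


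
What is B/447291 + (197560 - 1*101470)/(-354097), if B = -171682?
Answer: -103772273344/158384401227 ≈ -0.65519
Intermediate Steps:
B/447291 + (197560 - 1*101470)/(-354097) = -171682/447291 + (197560 - 1*101470)/(-354097) = -171682*1/447291 + (197560 - 101470)*(-1/354097) = -171682/447291 + 96090*(-1/354097) = -171682/447291 - 96090/354097 = -103772273344/158384401227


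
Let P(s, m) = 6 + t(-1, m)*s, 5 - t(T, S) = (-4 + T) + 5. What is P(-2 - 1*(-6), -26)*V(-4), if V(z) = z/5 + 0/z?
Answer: -104/5 ≈ -20.800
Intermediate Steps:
V(z) = z/5 (V(z) = z*(⅕) + 0 = z/5 + 0 = z/5)
t(T, S) = 4 - T (t(T, S) = 5 - ((-4 + T) + 5) = 5 - (1 + T) = 5 + (-1 - T) = 4 - T)
P(s, m) = 6 + 5*s (P(s, m) = 6 + (4 - 1*(-1))*s = 6 + (4 + 1)*s = 6 + 5*s)
P(-2 - 1*(-6), -26)*V(-4) = (6 + 5*(-2 - 1*(-6)))*((⅕)*(-4)) = (6 + 5*(-2 + 6))*(-⅘) = (6 + 5*4)*(-⅘) = (6 + 20)*(-⅘) = 26*(-⅘) = -104/5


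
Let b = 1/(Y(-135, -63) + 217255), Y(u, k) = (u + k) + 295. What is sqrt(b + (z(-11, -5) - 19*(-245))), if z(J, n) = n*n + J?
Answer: sqrt(55143098379282)/108676 ≈ 68.330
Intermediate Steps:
z(J, n) = J + n**2 (z(J, n) = n**2 + J = J + n**2)
Y(u, k) = 295 + k + u (Y(u, k) = (k + u) + 295 = 295 + k + u)
b = 1/217352 (b = 1/((295 - 63 - 135) + 217255) = 1/(97 + 217255) = 1/217352 ≈ 4.6008e-6)
sqrt(b + (z(-11, -5) - 19*(-245))) = sqrt(1/217352 + ((-11 + (-5)**2) - 19*(-245))) = sqrt(1/217352 + ((-11 + 25) + 4655)) = sqrt(1/217352 + (14 + 4655)) = sqrt(1/217352 + 4669) = sqrt(1014816489/217352) = sqrt(55143098379282)/108676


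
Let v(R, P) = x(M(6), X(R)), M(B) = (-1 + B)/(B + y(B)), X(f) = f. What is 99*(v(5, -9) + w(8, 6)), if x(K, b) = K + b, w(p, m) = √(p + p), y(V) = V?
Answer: 3729/4 ≈ 932.25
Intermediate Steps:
w(p, m) = √2*√p (w(p, m) = √(2*p) = √2*√p)
M(B) = (-1 + B)/(2*B) (M(B) = (-1 + B)/(B + B) = (-1 + B)/((2*B)) = (-1 + B)*(1/(2*B)) = (-1 + B)/(2*B))
v(R, P) = 5/12 + R (v(R, P) = (½)*(-1 + 6)/6 + R = (½)*(⅙)*5 + R = 5/12 + R)
99*(v(5, -9) + w(8, 6)) = 99*((5/12 + 5) + √2*√8) = 99*(65/12 + √2*(2*√2)) = 99*(65/12 + 4) = 99*(113/12) = 3729/4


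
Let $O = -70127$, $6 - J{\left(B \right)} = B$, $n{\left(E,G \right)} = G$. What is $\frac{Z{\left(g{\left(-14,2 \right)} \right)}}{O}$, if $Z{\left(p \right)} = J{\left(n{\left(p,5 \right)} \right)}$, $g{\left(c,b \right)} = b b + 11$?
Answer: $- \frac{1}{70127} \approx -1.426 \cdot 10^{-5}$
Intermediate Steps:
$g{\left(c,b \right)} = 11 + b^{2}$ ($g{\left(c,b \right)} = b^{2} + 11 = 11 + b^{2}$)
$J{\left(B \right)} = 6 - B$
$Z{\left(p \right)} = 1$ ($Z{\left(p \right)} = 6 - 5 = 1$)
$\frac{Z{\left(g{\left(-14,2 \right)} \right)}}{O} = 1 \frac{1}{-70127} = 1 \left(- \frac{1}{70127}\right) = - \frac{1}{70127}$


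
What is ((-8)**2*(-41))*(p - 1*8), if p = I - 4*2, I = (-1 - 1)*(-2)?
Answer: 31488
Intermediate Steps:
I = 4 (I = -2*(-2) = 4)
p = -4 (p = 4 - 4*2 = 4 - 8 = -4)
((-8)**2*(-41))*(p - 1*8) = ((-8)**2*(-41))*(-4 - 1*8) = (64*(-41))*(-4 - 8) = -2624*(-12) = 31488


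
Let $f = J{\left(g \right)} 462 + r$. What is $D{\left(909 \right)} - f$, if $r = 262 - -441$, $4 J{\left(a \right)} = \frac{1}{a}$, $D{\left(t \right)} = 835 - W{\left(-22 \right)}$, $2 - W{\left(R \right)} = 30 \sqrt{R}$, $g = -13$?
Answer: $\frac{3611}{26} + 30 i \sqrt{22} \approx 138.88 + 140.71 i$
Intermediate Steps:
$W{\left(R \right)} = 2 - 30 \sqrt{R}$
$D{\left(t \right)} = 833 + 30 i \sqrt{22}$ ($D{\left(t \right)} = 835 - \left(2 - 30 \sqrt{-22}\right) = 835 - \left(2 - 30 i \sqrt{22}\right) = 833 + 30 i \sqrt{22}$)
$J{\left(a \right)} = \frac{1}{4 a}$
$r = 703$ ($r = 262 + 441 = 703$)
$f = \frac{18047}{26}$ ($f = \frac{1}{4 \left(-13\right)} 462 + 703 = \frac{1}{4} \left(- \frac{1}{13}\right) 462 + 703 = \left(- \frac{1}{52}\right) 462 + 703 = - \frac{231}{26} + 703 = \frac{18047}{26} \approx 694.12$)
$D{\left(909 \right)} - f = \left(833 + 30 i \sqrt{22}\right) - \frac{18047}{26} = \frac{3611}{26} + 30 i \sqrt{22}$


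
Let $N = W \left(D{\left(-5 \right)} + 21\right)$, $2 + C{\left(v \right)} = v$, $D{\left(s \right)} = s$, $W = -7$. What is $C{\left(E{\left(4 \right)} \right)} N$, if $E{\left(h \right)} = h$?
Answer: $-224$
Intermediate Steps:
$C{\left(v \right)} = -2 + v$
$N = -112$ ($N = - 7 \left(-5 + 21\right) = \left(-7\right) 16 = -112$)
$C{\left(E{\left(4 \right)} \right)} N = \left(-2 + 4\right) \left(-112\right) = 2 \left(-112\right) = -224$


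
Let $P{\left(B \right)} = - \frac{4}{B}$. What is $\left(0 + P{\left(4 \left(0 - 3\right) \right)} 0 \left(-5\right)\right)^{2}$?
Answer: $0$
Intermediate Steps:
$\left(0 + P{\left(4 \left(0 - 3\right) \right)} 0 \left(-5\right)\right)^{2} = \left(0 + - \frac{4}{4 \left(0 - 3\right)} 0 \left(-5\right)\right)^{2} = \left(0 + - \frac{4}{4 \left(-3\right)} 0 \left(-5\right)\right)^{2} = \left(0 + - \frac{4}{-12} \cdot 0 \left(-5\right)\right)^{2} = \left(0 + \left(-4\right) \left(- \frac{1}{12}\right) 0 \left(-5\right)\right)^{2} = \left(0 + \frac{1}{3} \cdot 0 \left(-5\right)\right)^{2} = \left(0 + 0 \left(-5\right)\right)^{2} = \left(0 + 0\right)^{2} = 0^{2} = 0$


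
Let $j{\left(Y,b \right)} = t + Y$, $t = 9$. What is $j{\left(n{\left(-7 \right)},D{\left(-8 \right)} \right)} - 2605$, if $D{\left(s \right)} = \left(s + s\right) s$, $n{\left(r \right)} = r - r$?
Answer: $-2596$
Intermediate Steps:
$n{\left(r \right)} = 0$
$D{\left(s \right)} = 2 s^{2}$ ($D{\left(s \right)} = 2 s s = 2 s^{2}$)
$j{\left(Y,b \right)} = 9 + Y$
$j{\left(n{\left(-7 \right)},D{\left(-8 \right)} \right)} - 2605 = \left(9 + 0\right) - 2605 = 9 - 2605 = -2596$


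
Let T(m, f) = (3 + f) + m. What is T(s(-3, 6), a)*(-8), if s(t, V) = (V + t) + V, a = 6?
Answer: -144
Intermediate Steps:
s(t, V) = t + 2*V
T(m, f) = 3 + f + m
T(s(-3, 6), a)*(-8) = (3 + 6 + (-3 + 2*6))*(-8) = (3 + 6 + (-3 + 12))*(-8) = (3 + 6 + 9)*(-8) = 18*(-8) = -144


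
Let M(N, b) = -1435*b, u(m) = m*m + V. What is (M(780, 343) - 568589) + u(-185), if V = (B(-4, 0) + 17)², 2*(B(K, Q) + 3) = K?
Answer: -1026425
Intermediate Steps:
B(K, Q) = -3 + K/2
V = 144 (V = ((-3 + (½)*(-4)) + 17)² = ((-3 - 2) + 17)² = (-5 + 17)² = 12² = 144)
u(m) = 144 + m² (u(m) = m*m + 144 = m² + 144 = 144 + m²)
(M(780, 343) - 568589) + u(-185) = (-1435*343 - 568589) + (144 + (-185)²) = (-492205 - 568589) + (144 + 34225) = -1060794 + 34369 = -1026425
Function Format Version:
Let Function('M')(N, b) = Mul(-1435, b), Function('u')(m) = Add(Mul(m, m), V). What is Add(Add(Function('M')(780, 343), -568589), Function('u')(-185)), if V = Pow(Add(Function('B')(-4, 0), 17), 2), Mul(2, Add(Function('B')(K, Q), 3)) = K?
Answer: -1026425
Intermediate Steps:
Function('B')(K, Q) = Add(-3, Mul(Rational(1, 2), K))
V = 144 (V = Pow(Add(Add(-3, Mul(Rational(1, 2), -4)), 17), 2) = Pow(Add(Add(-3, -2), 17), 2) = Pow(Add(-5, 17), 2) = Pow(12, 2) = 144)
Function('u')(m) = Add(144, Pow(m, 2)) (Function('u')(m) = Add(Mul(m, m), 144) = Add(Pow(m, 2), 144) = Add(144, Pow(m, 2)))
Add(Add(Function('M')(780, 343), -568589), Function('u')(-185)) = Add(Add(Mul(-1435, 343), -568589), Add(144, Pow(-185, 2))) = Add(Add(-492205, -568589), Add(144, 34225)) = Add(-1060794, 34369) = -1026425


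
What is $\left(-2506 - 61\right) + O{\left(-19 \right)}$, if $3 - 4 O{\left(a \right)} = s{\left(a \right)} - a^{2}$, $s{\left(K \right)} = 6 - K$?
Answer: $- \frac{9929}{4} \approx -2482.3$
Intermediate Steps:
$O{\left(a \right)} = - \frac{3}{4} + \frac{a}{4} + \frac{a^{2}}{4}$ ($O{\left(a \right)} = \frac{3}{4} - \frac{\left(6 - a\right) - a^{2}}{4} = \frac{3}{4} - \frac{6 - a - a^{2}}{4} = \frac{3}{4} + \left(- \frac{3}{2} + \frac{a}{4} + \frac{a^{2}}{4}\right) = - \frac{3}{4} + \frac{a}{4} + \frac{a^{2}}{4}$)
$\left(-2506 - 61\right) + O{\left(-19 \right)} = \left(-2506 - 61\right) + \left(- \frac{3}{4} + \frac{1}{4} \left(-19\right) + \frac{\left(-19\right)^{2}}{4}\right) = -2567 - - \frac{339}{4} = -2567 + \frac{339}{4} = - \frac{9929}{4}$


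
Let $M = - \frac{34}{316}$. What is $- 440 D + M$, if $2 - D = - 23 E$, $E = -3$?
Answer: $\frac{4657823}{158} \approx 29480.0$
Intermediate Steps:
$D = -67$ ($D = 2 - \left(-23\right) \left(-3\right) = 2 - 69 = -67$)
$M = - \frac{17}{158}$ ($M = \left(-34\right) \frac{1}{316} = - \frac{17}{158} \approx -0.10759$)
$- 440 D + M = \left(-440\right) \left(-67\right) - \frac{17}{158} = 29480 - \frac{17}{158} = \frac{4657823}{158}$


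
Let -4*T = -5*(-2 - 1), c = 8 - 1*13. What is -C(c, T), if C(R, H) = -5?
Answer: 5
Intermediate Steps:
c = -5 (c = 8 - 13 = -5)
T = -15/4 (T = -(-5)*(-2 - 1)/4 = -(-5)*(-3)/4 = -¼*15 = -15/4 ≈ -3.7500)
-C(c, T) = -1*(-5) = 5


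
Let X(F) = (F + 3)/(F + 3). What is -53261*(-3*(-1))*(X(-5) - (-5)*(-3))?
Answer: 2236962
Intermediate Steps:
X(F) = 1 (X(F) = (3 + F)/(3 + F) = 1)
-53261*(-3*(-1))*(X(-5) - (-5)*(-3)) = -53261*(-3*(-1))*(1 - (-5)*(-3)) = -159783*(1 - 1*15) = -159783*(1 - 15) = -159783*(-14) = -53261*(-42) = 2236962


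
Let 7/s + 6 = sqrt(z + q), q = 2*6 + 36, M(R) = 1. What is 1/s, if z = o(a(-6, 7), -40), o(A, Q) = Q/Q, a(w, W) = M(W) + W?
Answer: 1/7 ≈ 0.14286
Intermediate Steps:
a(w, W) = 1 + W
o(A, Q) = 1
z = 1
q = 48 (q = 12 + 36 = 48)
s = 7 (s = 7/(-6 + sqrt(1 + 48)) = 7/(-6 + sqrt(49)) = 7/(-6 + 7) = 7/1 = 7*1 = 7)
1/s = 1/7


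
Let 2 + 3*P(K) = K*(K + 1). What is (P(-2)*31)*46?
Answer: 0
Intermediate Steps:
P(K) = -⅔ + K*(1 + K)/3 (P(K) = -⅔ + (K*(K + 1))/3 = -⅔ + (K*(1 + K))/3 = -⅔ + K*(1 + K)/3)
(P(-2)*31)*46 = ((-⅔ + (⅓)*(-2) + (⅓)*(-2)²)*31)*46 = ((-⅔ - ⅔ + (⅓)*4)*31)*46 = ((-⅔ - ⅔ + 4/3)*31)*46 = (0*31)*46 = 0*46 = 0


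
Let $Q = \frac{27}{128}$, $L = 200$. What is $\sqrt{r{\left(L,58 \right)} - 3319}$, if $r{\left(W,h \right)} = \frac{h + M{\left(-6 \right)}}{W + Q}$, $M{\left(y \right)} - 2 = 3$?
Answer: $\frac{i \sqrt{44480077327}}{3661} \approx 57.608 i$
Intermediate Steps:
$M{\left(y \right)} = 5$ ($M{\left(y \right)} = 2 + 3 = 5$)
$Q = \frac{27}{128}$ ($Q = 27 \cdot \frac{1}{128} = \frac{27}{128} \approx 0.21094$)
$r{\left(W,h \right)} = \frac{5 + h}{\frac{27}{128} + W}$ ($r{\left(W,h \right)} = \frac{h + 5}{W + \frac{27}{128}} = \frac{5 + h}{\frac{27}{128} + W}$)
$\sqrt{r{\left(L,58 \right)} - 3319} = \sqrt{\frac{128 \left(5 + 58\right)}{27 + 128 \cdot 200} - 3319} = \sqrt{128 \frac{1}{27 + 25600} \cdot 63 - 3319} = \sqrt{128 \cdot \frac{1}{25627} \cdot 63 - 3319} = \sqrt{\frac{1152}{3661} - 3319} = \sqrt{- \frac{12149707}{3661}} = \frac{i \sqrt{44480077327}}{3661}$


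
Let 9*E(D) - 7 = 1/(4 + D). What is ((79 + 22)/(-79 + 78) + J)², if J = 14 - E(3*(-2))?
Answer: 2493241/324 ≈ 7695.2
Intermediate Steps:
E(D) = 7/9 + 1/(9*(4 + D))
J = 239/18 (J = 14 - (29 + 7*(3*(-2)))/(9*(4 + 3*(-2))) = 14 - (29 + 7*(-6))/(9*(4 - 6)) = 14 - (29 - 42)/(9*(-2)) = 14 - (-1)*(-13)/(9*2) = 14 - 1*13/18 = 14 - 13/18 = 239/18 ≈ 13.278)
((79 + 22)/(-79 + 78) + J)² = ((79 + 22)/(-79 + 78) + 239/18)² = (101/(-1) + 239/18)² = (101*(-1) + 239/18)² = (-101 + 239/18)² = (-1579/18)² = 2493241/324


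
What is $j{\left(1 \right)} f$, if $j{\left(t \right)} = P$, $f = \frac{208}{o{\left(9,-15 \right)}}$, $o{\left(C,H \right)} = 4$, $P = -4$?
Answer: $-208$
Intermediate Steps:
$f = 52$ ($f = \frac{208}{4} = 208 \cdot \frac{1}{4} = 52$)
$j{\left(t \right)} = -4$
$j{\left(1 \right)} f = \left(-4\right) 52 = -208$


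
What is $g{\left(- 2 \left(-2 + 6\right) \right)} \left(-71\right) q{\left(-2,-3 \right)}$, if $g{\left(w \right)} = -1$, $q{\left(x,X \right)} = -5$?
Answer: $-355$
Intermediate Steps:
$g{\left(- 2 \left(-2 + 6\right) \right)} \left(-71\right) q{\left(-2,-3 \right)} = \left(-1\right) \left(-71\right) \left(-5\right) = 71 \left(-5\right) = -355$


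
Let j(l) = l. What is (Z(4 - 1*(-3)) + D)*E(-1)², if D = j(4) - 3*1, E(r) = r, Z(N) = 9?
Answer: 10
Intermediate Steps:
D = 1 (D = 4 - 3*1 = 4 - 3 = 1)
(Z(4 - 1*(-3)) + D)*E(-1)² = (9 + 1)*(-1)² = 10*1 = 10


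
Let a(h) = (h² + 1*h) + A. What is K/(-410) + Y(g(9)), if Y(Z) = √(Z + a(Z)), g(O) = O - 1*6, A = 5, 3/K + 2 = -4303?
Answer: 1/588350 + 2*√5 ≈ 4.4721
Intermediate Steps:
K = -1/1435 (K = 3/(-2 - 4303) = 3/(-4305) = 3*(-1/4305) = -1/1435 ≈ -0.00069686)
a(h) = 5 + h + h² (a(h) = (h² + 1*h) + 5 = (h² + h) + 5 = (h + h²) + 5 = 5 + h + h²)
g(O) = -6 + O (g(O) = O - 6 = -6 + O)
Y(Z) = √(5 + Z² + 2*Z) (Y(Z) = √(Z + (5 + Z + Z²)) = √(5 + Z² + 2*Z))
K/(-410) + Y(g(9)) = -1/1435/(-410) + √(5 + (-6 + 9)² + 2*(-6 + 9)) = -1/1435*(-1/410) + √(5 + 3² + 2*3) = 1/588350 + √(5 + 9 + 6) = 1/588350 + √20 = 1/588350 + 2*√5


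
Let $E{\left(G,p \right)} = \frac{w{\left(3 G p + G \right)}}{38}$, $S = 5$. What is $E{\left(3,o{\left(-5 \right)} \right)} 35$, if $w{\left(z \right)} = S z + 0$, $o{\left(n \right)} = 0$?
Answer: $\frac{525}{38} \approx 13.816$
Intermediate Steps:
$w{\left(z \right)} = 5 z$ ($w{\left(z \right)} = 5 z + 0 = 5 z$)
$E{\left(G,p \right)} = \frac{5 G}{38} + \frac{15 G p}{38}$ ($E{\left(G,p \right)} = \frac{5 \left(3 G p + G\right)}{38} = 5 \left(3 G p + G\right) \frac{1}{38} = 5 \left(G + 3 G p\right) \frac{1}{38} = \left(5 G + 15 G p\right) \frac{1}{38} = \frac{5 G}{38} + \frac{15 G p}{38}$)
$E{\left(3,o{\left(-5 \right)} \right)} 35 = \frac{5}{38} \cdot 3 \left(1 + 3 \cdot 0\right) 35 = \frac{5}{38} \cdot 3 \left(1 + 0\right) 35 = \frac{5}{38} \cdot 3 \cdot 1 \cdot 35 = \frac{15}{38} \cdot 35 = \frac{525}{38}$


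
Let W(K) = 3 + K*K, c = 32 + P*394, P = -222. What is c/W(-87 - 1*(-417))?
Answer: -87436/108903 ≈ -0.80288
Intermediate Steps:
c = -87436 (c = 32 - 222*394 = 32 - 87468 = -87436)
W(K) = 3 + K²
c/W(-87 - 1*(-417)) = -87436/(3 + (-87 - 1*(-417))²) = -87436/(3 + (-87 + 417)²) = -87436/(3 + 330²) = -87436/(3 + 108900) = -87436/108903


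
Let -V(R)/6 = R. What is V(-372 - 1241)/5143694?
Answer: 4839/2571847 ≈ 0.0018815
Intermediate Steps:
V(R) = -6*R
V(-372 - 1241)/5143694 = -6*(-372 - 1241)/5143694 = -6*(-1613)*(1/5143694) = 9678*(1/5143694) = 4839/2571847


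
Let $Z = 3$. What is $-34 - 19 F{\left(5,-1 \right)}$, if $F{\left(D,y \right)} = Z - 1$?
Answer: $-72$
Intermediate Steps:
$F{\left(D,y \right)} = 2$ ($F{\left(D,y \right)} = 3 - 1 = 2$)
$-34 - 19 F{\left(5,-1 \right)} = -34 - 38 = -72$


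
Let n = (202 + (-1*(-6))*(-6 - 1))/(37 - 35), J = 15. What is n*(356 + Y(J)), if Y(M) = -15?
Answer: 27280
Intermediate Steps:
n = 80 (n = (202 + 6*(-7))/2 = (202 - 42)*(1/2) = 160*(1/2) = 80)
n*(356 + Y(J)) = 80*(356 - 15) = 80*341 = 27280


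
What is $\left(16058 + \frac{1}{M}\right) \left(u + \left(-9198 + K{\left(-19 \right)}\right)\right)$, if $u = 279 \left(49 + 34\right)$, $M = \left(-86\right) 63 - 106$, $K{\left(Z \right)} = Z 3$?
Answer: $\frac{616584221841}{2762} \approx 2.2324 \cdot 10^{8}$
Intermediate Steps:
$K{\left(Z \right)} = 3 Z$
$M = -5524$ ($M = -5418 - 106 = -5524$)
$u = 23157$ ($u = 279 \cdot 83 = 23157$)
$\left(16058 + \frac{1}{M}\right) \left(u + \left(-9198 + K{\left(-19 \right)}\right)\right) = \left(16058 + \frac{1}{-5524}\right) \left(23157 + \left(-9198 + 3 \left(-19\right)\right)\right) = \left(16058 - \frac{1}{5524}\right) \left(23157 - 9255\right) = \frac{88704391 \left(23157 - 9255\right)}{5524} = \frac{88704391}{5524} \cdot 13902 = \frac{616584221841}{2762}$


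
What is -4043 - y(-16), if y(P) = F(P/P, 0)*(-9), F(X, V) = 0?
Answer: -4043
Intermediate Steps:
y(P) = 0 (y(P) = 0*(-9) = 0)
-4043 - y(-16) = -4043 - 1*0 = -4043 + 0 = -4043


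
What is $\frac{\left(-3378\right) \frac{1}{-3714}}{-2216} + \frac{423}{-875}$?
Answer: $- \frac{580723417}{1200241000} \approx -0.48384$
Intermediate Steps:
$\frac{\left(-3378\right) \frac{1}{-3714}}{-2216} + \frac{423}{-875} = \left(-3378\right) \left(- \frac{1}{3714}\right) \left(- \frac{1}{2216}\right) + 423 \left(- \frac{1}{875}\right) = \frac{563}{619} \left(- \frac{1}{2216}\right) - \frac{423}{875} = - \frac{563}{1371704} - \frac{423}{875} = - \frac{580723417}{1200241000}$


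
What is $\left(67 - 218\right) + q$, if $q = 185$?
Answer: $34$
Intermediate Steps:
$\left(67 - 218\right) + q = \left(67 - 218\right) + 185 = -151 + 185 = 34$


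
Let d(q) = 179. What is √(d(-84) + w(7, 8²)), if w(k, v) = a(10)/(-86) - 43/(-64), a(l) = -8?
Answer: √21272659/344 ≈ 13.408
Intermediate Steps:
w(k, v) = 2105/2752 (w(k, v) = -8/(-86) - 43/(-64) = -8*(-1/86) - 43*(-1/64) = 4/43 + 43/64 = 2105/2752)
√(d(-84) + w(7, 8²)) = √(179 + 2105/2752) = √(494713/2752) = √21272659/344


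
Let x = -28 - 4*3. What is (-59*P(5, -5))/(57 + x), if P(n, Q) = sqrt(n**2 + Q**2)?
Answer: -295*sqrt(2)/17 ≈ -24.541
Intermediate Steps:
x = -40 (x = -28 - 2*6 = -28 - 12 = -40)
P(n, Q) = sqrt(Q**2 + n**2)
(-59*P(5, -5))/(57 + x) = (-59*sqrt((-5)**2 + 5**2))/(57 - 40) = -59*sqrt(25 + 25)/17 = -295*sqrt(2)*(1/17) = -295*sqrt(2)/17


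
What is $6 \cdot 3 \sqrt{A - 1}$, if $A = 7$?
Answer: $18 \sqrt{6} \approx 44.091$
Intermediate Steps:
$6 \cdot 3 \sqrt{A - 1} = 6 \cdot 3 \sqrt{7 - 1} = 18 \sqrt{6}$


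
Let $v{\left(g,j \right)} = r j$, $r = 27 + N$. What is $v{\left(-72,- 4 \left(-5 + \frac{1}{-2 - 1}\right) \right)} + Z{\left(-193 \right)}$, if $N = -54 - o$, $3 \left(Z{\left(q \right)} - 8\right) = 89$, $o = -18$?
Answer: $- \frac{463}{3} \approx -154.33$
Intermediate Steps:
$Z{\left(q \right)} = \frac{113}{3}$ ($Z{\left(q \right)} = 8 + \frac{1}{3} \cdot 89 = 8 + \frac{89}{3} = \frac{113}{3}$)
$N = -36$ ($N = -54 - -18 = -54 + 18 = -36$)
$r = -9$ ($r = 27 - 36 = -9$)
$v{\left(g,j \right)} = - 9 j$
$v{\left(-72,- 4 \left(-5 + \frac{1}{-2 - 1}\right) \right)} + Z{\left(-193 \right)} = - 9 \left(- 4 \left(-5 + \frac{1}{-2 - 1}\right)\right) + \frac{113}{3} = - 9 \left(- 4 \left(-5 + \frac{1}{-3}\right)\right) + \frac{113}{3} = - 9 \left(- 4 \left(-5 - \frac{1}{3}\right)\right) + \frac{113}{3} = - 9 \left(\left(-4\right) \left(- \frac{16}{3}\right)\right) + \frac{113}{3} = \left(-9\right) \frac{64}{3} + \frac{113}{3} = -192 + \frac{113}{3} = - \frac{463}{3}$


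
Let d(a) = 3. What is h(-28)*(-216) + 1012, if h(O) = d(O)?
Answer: 364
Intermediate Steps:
h(O) = 3
h(-28)*(-216) + 1012 = 3*(-216) + 1012 = -648 + 1012 = 364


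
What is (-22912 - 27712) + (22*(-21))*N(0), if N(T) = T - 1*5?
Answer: -48314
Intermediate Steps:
N(T) = -5 + T (N(T) = T - 5 = -5 + T)
(-22912 - 27712) + (22*(-21))*N(0) = (-22912 - 27712) + (22*(-21))*(-5 + 0) = -50624 - 462*(-5) = -50624 + 2310 = -48314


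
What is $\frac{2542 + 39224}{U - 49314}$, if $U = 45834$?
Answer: $- \frac{6961}{580} \approx -12.002$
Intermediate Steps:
$\frac{2542 + 39224}{U - 49314} = \frac{2542 + 39224}{45834 - 49314} = \frac{41766}{-3480} = 41766 \left(- \frac{1}{3480}\right) = - \frac{6961}{580}$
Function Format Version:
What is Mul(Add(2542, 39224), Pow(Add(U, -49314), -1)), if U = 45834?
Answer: Rational(-6961, 580) ≈ -12.002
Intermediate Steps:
Mul(Add(2542, 39224), Pow(Add(U, -49314), -1)) = Mul(Add(2542, 39224), Pow(Add(45834, -49314), -1)) = Mul(41766, Pow(-3480, -1)) = Mul(41766, Rational(-1, 3480)) = Rational(-6961, 580)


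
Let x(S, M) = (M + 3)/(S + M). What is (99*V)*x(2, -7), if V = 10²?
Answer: 7920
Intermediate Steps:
x(S, M) = (3 + M)/(M + S)
V = 100
(99*V)*x(2, -7) = (99*100)*((3 - 7)/(-7 + 2)) = 9900*(-4/(-5)) = 9900*(-⅕*(-4)) = 9900*(⅘) = 7920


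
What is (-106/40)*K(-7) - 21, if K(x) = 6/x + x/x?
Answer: -2993/140 ≈ -21.379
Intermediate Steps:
K(x) = 1 + 6/x (K(x) = 6/x + 1 = 1 + 6/x)
(-106/40)*K(-7) - 21 = (-106/40)*((6 - 7)/(-7)) - 21 = (-106*1/40)*(-1/7*(-1)) - 21 = -53/20*1/7 - 21 = -53/140 - 21 = -2993/140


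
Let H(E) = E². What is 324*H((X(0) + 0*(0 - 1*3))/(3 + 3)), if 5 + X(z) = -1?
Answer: 324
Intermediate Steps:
X(z) = -6 (X(z) = -5 - 1 = -6)
324*H((X(0) + 0*(0 - 1*3))/(3 + 3)) = 324*((-6 + 0*(0 - 1*3))/(3 + 3))² = 324*((-6 + 0*(0 - 3))/6)² = 324*((-6 + 0*(-3))*(⅙))² = 324*((-6 + 0)*(⅙))² = 324*(-6*⅙)² = 324*(-1)² = 324*1 = 324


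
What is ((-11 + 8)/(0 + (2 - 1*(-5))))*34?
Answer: -102/7 ≈ -14.571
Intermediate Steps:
((-11 + 8)/(0 + (2 - 1*(-5))))*34 = -3/(0 + (2 + 5))*34 = -3/(0 + 7)*34 = -3/7*34 = -102/7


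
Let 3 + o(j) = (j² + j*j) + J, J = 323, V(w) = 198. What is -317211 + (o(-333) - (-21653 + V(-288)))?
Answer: -73658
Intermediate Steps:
o(j) = 320 + 2*j² (o(j) = -3 + ((j² + j*j) + 323) = -3 + ((j² + j²) + 323) = -3 + (2*j² + 323) = -3 + (323 + 2*j²) = 320 + 2*j²)
-317211 + (o(-333) - (-21653 + V(-288))) = -317211 + ((320 + 2*(-333)²) - (-21653 + 198)) = -317211 + ((320 + 2*110889) - 1*(-21455)) = -317211 + ((320 + 221778) + 21455) = -317211 + (222098 + 21455) = -317211 + 243553 = -73658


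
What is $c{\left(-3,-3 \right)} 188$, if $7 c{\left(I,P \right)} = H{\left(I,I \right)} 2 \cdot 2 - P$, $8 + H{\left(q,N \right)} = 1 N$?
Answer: $- \frac{7708}{7} \approx -1101.1$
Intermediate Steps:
$H{\left(q,N \right)} = -8 + N$ ($H{\left(q,N \right)} = -8 + 1 N = -8 + N$)
$c{\left(I,P \right)} = - \frac{32}{7} - \frac{P}{7} + \frac{4 I}{7}$ ($c{\left(I,P \right)} = \frac{\left(-8 + I\right) 2 \cdot 2 - P}{7} = \frac{\left(-16 + 2 I\right) 2 - P}{7} = \frac{\left(-32 + 4 I\right) - P}{7} = \frac{-32 - P + 4 I}{7} = - \frac{32}{7} - \frac{P}{7} + \frac{4 I}{7}$)
$c{\left(-3,-3 \right)} 188 = \left(- \frac{32}{7} - - \frac{3}{7} + \frac{4}{7} \left(-3\right)\right) 188 = \left(- \frac{32}{7} + \frac{3}{7} - \frac{12}{7}\right) 188 = \left(- \frac{41}{7}\right) 188 = - \frac{7708}{7}$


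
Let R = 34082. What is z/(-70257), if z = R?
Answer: -34082/70257 ≈ -0.48510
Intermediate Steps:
z = 34082
z/(-70257) = 34082/(-70257) = 34082*(-1/70257) = -34082/70257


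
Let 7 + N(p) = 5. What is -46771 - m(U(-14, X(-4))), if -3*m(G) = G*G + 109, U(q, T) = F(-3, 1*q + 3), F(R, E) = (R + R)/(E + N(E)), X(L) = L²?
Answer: -23694440/507 ≈ -46735.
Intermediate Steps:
N(p) = -2 (N(p) = -7 + 5 = -2)
F(R, E) = 2*R/(-2 + E) (F(R, E) = (R + R)/(E - 2) = (2*R)/(-2 + E) = 2*R/(-2 + E))
U(q, T) = -6/(1 + q) (U(q, T) = 2*(-3)/(-2 + (1*q + 3)) = 2*(-3)/(-2 + (q + 3)) = 2*(-3)/(-2 + (3 + q)) = 2*(-3)/(1 + q) = -6/(1 + q))
m(G) = -109/3 - G²/3 (m(G) = -(G*G + 109)/3 = -(G² + 109)/3 = -(109 + G²)/3 = -109/3 - G²/3)
-46771 - m(U(-14, X(-4))) = -46771 - (-109/3 - 36/(1 - 14)²/3) = -46771 - (-109/3 - (-6/(-13))²/3) = -46771 - (-109/3 - (-6*(-1/13))²/3) = -46771 - (-109/3 - (6/13)²/3) = -46771 - (-109/3 - ⅓*36/169) = -46771 - (-109/3 - 12/169) = -46771 - 1*(-18457/507) = -46771 + 18457/507 = -23694440/507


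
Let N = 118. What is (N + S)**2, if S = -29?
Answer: 7921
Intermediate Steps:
(N + S)**2 = (118 - 29)**2 = 89**2 = 7921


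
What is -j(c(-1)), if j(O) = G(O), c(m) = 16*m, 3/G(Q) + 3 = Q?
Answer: 3/19 ≈ 0.15789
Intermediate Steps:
G(Q) = 3/(-3 + Q)
j(O) = 3/(-3 + O)
-j(c(-1)) = -3/(-3 + 16*(-1)) = -3/(-3 - 16) = -3/(-19) = -3*(-1)/19 = -1*(-3/19) = 3/19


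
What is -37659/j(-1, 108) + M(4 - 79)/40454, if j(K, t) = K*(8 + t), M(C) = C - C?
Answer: 37659/116 ≈ 324.65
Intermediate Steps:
M(C) = 0
-37659/j(-1, 108) + M(4 - 79)/40454 = -37659*(-1/(8 + 108)) + 0/40454 = -37659/((-1*116)) + 0*(1/40454) = -37659/(-116) + 0 = -37659*(-1/116) + 0 = 37659/116 + 0 = 37659/116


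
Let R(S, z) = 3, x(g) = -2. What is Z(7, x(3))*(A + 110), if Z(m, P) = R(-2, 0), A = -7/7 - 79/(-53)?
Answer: 17568/53 ≈ 331.47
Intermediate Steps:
A = 26/53 (A = -7*1/7 - 79*(-1/53) = -1 + 79/53 = 26/53 ≈ 0.49057)
Z(m, P) = 3
Z(7, x(3))*(A + 110) = 3*(26/53 + 110) = 3*(5856/53) = 17568/53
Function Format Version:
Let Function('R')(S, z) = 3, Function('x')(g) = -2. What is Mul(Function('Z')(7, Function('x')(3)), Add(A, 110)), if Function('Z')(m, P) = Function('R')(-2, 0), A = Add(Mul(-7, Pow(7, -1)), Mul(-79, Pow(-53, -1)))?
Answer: Rational(17568, 53) ≈ 331.47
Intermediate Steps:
A = Rational(26, 53) (A = Add(Mul(-7, Rational(1, 7)), Mul(-79, Rational(-1, 53))) = Add(-1, Rational(79, 53)) = Rational(26, 53) ≈ 0.49057)
Function('Z')(m, P) = 3
Mul(Function('Z')(7, Function('x')(3)), Add(A, 110)) = Mul(3, Add(Rational(26, 53), 110)) = Mul(3, Rational(5856, 53)) = Rational(17568, 53)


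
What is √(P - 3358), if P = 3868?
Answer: √510 ≈ 22.583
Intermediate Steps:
√(P - 3358) = √(3868 - 3358) = √510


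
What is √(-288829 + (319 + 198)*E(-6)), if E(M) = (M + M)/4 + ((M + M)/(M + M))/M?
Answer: I*√10456782/6 ≈ 538.95*I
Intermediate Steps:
E(M) = 1/M + M/2 (E(M) = (2*M)*(¼) + ((2*M)/((2*M)))/M = M/2 + ((2*M)*(1/(2*M)))/M = M/2 + 1/M = 1/M + M/2)
√(-288829 + (319 + 198)*E(-6)) = √(-288829 + (319 + 198)*(1/(-6) + (½)*(-6))) = √(-288829 + 517*(-⅙ - 3)) = √(-288829 + 517*(-19/6)) = √(-288829 - 9823/6) = √(-1742797/6) = I*√10456782/6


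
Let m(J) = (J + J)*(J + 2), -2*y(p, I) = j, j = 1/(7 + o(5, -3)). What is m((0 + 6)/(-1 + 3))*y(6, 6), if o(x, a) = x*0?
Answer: -15/7 ≈ -2.1429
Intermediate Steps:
o(x, a) = 0
j = ⅐ (j = 1/(7 + 0) = 1/7 = ⅐ ≈ 0.14286)
y(p, I) = -1/14 (y(p, I) = -½*⅐ = -1/14)
m(J) = 2*J*(2 + J) (m(J) = (2*J)*(2 + J) = 2*J*(2 + J))
m((0 + 6)/(-1 + 3))*y(6, 6) = (2*((0 + 6)/(-1 + 3))*(2 + (0 + 6)/(-1 + 3)))*(-1/14) = (2*(6/2)*(2 + 6/2))*(-1/14) = (2*(6*(½))*(2 + 6*(½)))*(-1/14) = (2*3*(2 + 3))*(-1/14) = (2*3*5)*(-1/14) = 30*(-1/14) = -15/7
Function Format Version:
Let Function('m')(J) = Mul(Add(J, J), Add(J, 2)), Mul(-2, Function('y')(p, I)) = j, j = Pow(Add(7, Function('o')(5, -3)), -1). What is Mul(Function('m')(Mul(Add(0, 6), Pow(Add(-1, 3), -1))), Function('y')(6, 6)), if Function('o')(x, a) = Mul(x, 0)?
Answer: Rational(-15, 7) ≈ -2.1429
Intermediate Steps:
Function('o')(x, a) = 0
j = Rational(1, 7) (j = Pow(Add(7, 0), -1) = Pow(7, -1) = Rational(1, 7) ≈ 0.14286)
Function('y')(p, I) = Rational(-1, 14) (Function('y')(p, I) = Mul(Rational(-1, 2), Rational(1, 7)) = Rational(-1, 14))
Function('m')(J) = Mul(2, J, Add(2, J)) (Function('m')(J) = Mul(Mul(2, J), Add(2, J)) = Mul(2, J, Add(2, J)))
Mul(Function('m')(Mul(Add(0, 6), Pow(Add(-1, 3), -1))), Function('y')(6, 6)) = Mul(Mul(2, Mul(Add(0, 6), Pow(Add(-1, 3), -1)), Add(2, Mul(Add(0, 6), Pow(Add(-1, 3), -1)))), Rational(-1, 14)) = Mul(Mul(2, Mul(6, Pow(2, -1)), Add(2, Mul(6, Pow(2, -1)))), Rational(-1, 14)) = Mul(Mul(2, Mul(6, Rational(1, 2)), Add(2, Mul(6, Rational(1, 2)))), Rational(-1, 14)) = Mul(Mul(2, 3, Add(2, 3)), Rational(-1, 14)) = Mul(Mul(2, 3, 5), Rational(-1, 14)) = Mul(30, Rational(-1, 14)) = Rational(-15, 7)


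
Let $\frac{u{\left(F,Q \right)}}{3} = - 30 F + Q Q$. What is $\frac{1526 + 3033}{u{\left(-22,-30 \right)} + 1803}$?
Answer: $\frac{4559}{6483} \approx 0.70322$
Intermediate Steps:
$u{\left(F,Q \right)} = - 90 F + 3 Q^{2}$ ($u{\left(F,Q \right)} = 3 \left(- 30 F + Q Q\right) = 3 \left(- 30 F + Q^{2}\right) = 3 \left(Q^{2} - 30 F\right) = - 90 F + 3 Q^{2}$)
$\frac{1526 + 3033}{u{\left(-22,-30 \right)} + 1803} = \frac{1526 + 3033}{\left(\left(-90\right) \left(-22\right) + 3 \left(-30\right)^{2}\right) + 1803} = \frac{4559}{\left(1980 + 3 \cdot 900\right) + 1803} = \frac{4559}{\left(1980 + 2700\right) + 1803} = \frac{4559}{4680 + 1803} = \frac{4559}{6483}$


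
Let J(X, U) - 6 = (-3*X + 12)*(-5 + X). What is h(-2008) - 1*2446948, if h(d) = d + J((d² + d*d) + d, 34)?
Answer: -194993121454970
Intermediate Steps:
J(X, U) = 6 + (-5 + X)*(12 - 3*X) (J(X, U) = 6 + (-3*X + 12)*(-5 + X) = 6 + (12 - 3*X)*(-5 + X) = 6 + (-5 + X)*(12 - 3*X))
h(d) = -54 - 3*(d + 2*d²)² + 28*d + 54*d² (h(d) = d + (-54 - 3*((d² + d*d) + d)² + 27*((d² + d*d) + d)) = d + (-54 - 3*((d² + d²) + d)² + 27*((d² + d²) + d)) = d + (-54 - 3*(2*d² + d)² + 27*(2*d² + d)) = d + (-54 - 3*(d + 2*d²)² + 27*(d + 2*d²)) = d + (-54 - 3*(d + 2*d²)² + (27*d + 54*d²)) = d + (-54 - 3*(d + 2*d²)² + 27*d + 54*d²) = -54 - 3*(d + 2*d²)² + 28*d + 54*d²)
h(-2008) - 1*2446948 = (-54 - 12*(-2008)³ - 12*(-2008)⁴ + 28*(-2008) + 51*(-2008)²) - 1*2446948 = (-54 - 12*(-8096384512) - 12*16257540100096 - 56224 + 51*4032064) - 2446948 = (-54 + 97156614144 - 195090481201152 - 56224 + 205635264) - 2446948 = -194993119008022 - 2446948 = -194993121454970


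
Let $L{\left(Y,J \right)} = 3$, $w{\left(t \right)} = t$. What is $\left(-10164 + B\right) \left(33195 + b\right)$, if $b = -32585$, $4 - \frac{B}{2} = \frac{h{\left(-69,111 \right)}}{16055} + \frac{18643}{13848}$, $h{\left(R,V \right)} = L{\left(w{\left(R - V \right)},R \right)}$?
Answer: $- \frac{68886645276569}{11116482} \approx -6.1968 \cdot 10^{6}$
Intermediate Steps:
$h{\left(R,V \right)} = 3$
$B = \frac{589963651}{111164820}$ ($B = 8 - 2 \left(\frac{3}{16055} + \frac{18643}{13848}\right) = 8 - \frac{299354909}{111164820} = \frac{589963651}{111164820} \approx 5.3071$)
$\left(-10164 + B\right) \left(33195 + b\right) = \left(-10164 + \frac{589963651}{111164820}\right) \left(33195 - 32585\right) = \left(- \frac{1129289266829}{111164820}\right) 610 = - \frac{68886645276569}{11116482}$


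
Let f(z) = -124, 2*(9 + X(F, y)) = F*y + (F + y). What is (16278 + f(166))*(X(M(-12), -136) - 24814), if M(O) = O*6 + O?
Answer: -310496034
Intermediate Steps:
M(O) = 7*O (M(O) = 6*O + O = 7*O)
X(F, y) = -9 + F/2 + y/2 + F*y/2 (X(F, y) = -9 + (F*y + (F + y))/2 = -9 + (F + y + F*y)/2 = -9 + (F/2 + y/2 + F*y/2) = -9 + F/2 + y/2 + F*y/2)
(16278 + f(166))*(X(M(-12), -136) - 24814) = (16278 - 124)*((-9 + (7*(-12))/2 + (½)*(-136) + (½)*(7*(-12))*(-136)) - 24814) = 16154*((-9 + (½)*(-84) - 68 + (½)*(-84)*(-136)) - 24814) = 16154*((-9 - 42 - 68 + 5712) - 24814) = 16154*(5593 - 24814) = 16154*(-19221) = -310496034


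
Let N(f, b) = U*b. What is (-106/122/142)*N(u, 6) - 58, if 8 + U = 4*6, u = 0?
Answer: -253742/4331 ≈ -58.587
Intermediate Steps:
U = 16 (U = -8 + 4*6 = -8 + 24 = 16)
N(f, b) = 16*b
(-106/122/142)*N(u, 6) - 58 = (-106/122/142)*(16*6) - 58 = (-106*1/122*(1/142))*96 - 58 = -53/61*1/142*96 - 58 = -53/8662*96 - 58 = -2544/4331 - 58 = -253742/4331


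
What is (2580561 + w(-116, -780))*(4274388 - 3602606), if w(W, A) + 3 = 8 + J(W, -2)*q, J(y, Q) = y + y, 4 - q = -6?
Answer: 1732019254372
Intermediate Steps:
q = 10 (q = 4 - 1*(-6) = 4 + 6 = 10)
J(y, Q) = 2*y
w(W, A) = 5 + 20*W (w(W, A) = -3 + (8 + (2*W)*10) = -3 + (8 + 20*W) = 5 + 20*W)
(2580561 + w(-116, -780))*(4274388 - 3602606) = (2580561 + (5 + 20*(-116)))*(4274388 - 3602606) = (2580561 + (5 - 2320))*671782 = (2580561 - 2315)*671782 = 2578246*671782 = 1732019254372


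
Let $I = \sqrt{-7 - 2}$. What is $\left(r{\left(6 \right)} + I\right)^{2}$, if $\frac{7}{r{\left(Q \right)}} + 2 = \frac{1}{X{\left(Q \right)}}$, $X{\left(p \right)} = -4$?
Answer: $\frac{55}{81} - \frac{56 i}{3} \approx 0.67901 - 18.667 i$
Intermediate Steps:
$r{\left(Q \right)} = - \frac{28}{9}$ ($r{\left(Q \right)} = \frac{7}{-2 + \frac{1}{-4}} = \frac{7}{-2 - \frac{1}{4}} = \frac{7}{- \frac{9}{4}} = 7 \left(- \frac{4}{9}\right) = - \frac{28}{9}$)
$I = 3 i$ ($I = \sqrt{-9} = 3 i \approx 3.0 i$)
$\left(r{\left(6 \right)} + I\right)^{2} = \left(- \frac{28}{9} + 3 i\right)^{2}$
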